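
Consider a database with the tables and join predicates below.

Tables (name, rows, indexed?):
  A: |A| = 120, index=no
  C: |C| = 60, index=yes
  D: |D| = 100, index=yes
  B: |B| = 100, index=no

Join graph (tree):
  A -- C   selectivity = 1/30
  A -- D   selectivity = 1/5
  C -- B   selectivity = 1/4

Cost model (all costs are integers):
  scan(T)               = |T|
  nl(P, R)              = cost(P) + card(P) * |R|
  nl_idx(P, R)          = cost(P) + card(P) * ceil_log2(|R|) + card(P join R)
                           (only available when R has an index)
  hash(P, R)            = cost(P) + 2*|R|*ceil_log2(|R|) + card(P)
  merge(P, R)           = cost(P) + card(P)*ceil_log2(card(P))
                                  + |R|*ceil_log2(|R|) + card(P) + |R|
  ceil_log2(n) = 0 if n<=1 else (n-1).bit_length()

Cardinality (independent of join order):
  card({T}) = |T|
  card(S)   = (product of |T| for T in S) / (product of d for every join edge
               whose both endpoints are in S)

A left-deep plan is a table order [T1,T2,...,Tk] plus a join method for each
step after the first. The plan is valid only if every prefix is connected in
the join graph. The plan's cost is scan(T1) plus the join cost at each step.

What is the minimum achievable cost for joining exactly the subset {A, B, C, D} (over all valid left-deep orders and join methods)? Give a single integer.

Selinger DP over subsets of {A,B,C,D}:
  {A}: scan cost=120, card=120
  {C}: scan cost=60, card=60
  {D}: scan cost=100, card=100
  {B}: scan cost=100, card=100
  {AC}: card=240; try (C,hash)→960, (C,nl_idx)→1080, (A,merge)→1440, (C,merge)→1500, (A,hash)→1800, (A,nl)→7260 …(+1); best=960 via (C,hash)
  {AD}: card=2400; try (D,hash)→1640, (A,merge)→1860, (D,merge)→1880, (A,hash)→1880, (D,nl_idx)→3360, (A,nl)→12100 …(+1); best=1640 via (D,hash)
  {BC}: card=1500; try (C,hash)→920, (B,merge)→1280, (C,merge)→1320, (B,hash)→1520, (C,nl_idx)→2200, (B,nl)→6060 …(+1); best=920 via (C,hash)
  {ACD}: card=4800; try (D,hash)→2600, (D,merge)→3920, (C,hash)→4760, (D,nl_idx)→7440, (C,nl_idx)→20840, (D,nl)→24960 …(+2); best=2600 via (D,hash)
  {ABC}: card=6000; try (B,hash)→2600, (B,merge)→3920, (A,hash)→4100, (A,merge)→19880, (B,nl)→24960, (A,nl)→180920; best=2600 via (B,hash)
  {ABCD}: card=120000; try (B,hash)→8800, (D,hash)→10000, (B,merge)→70600, (D,merge)→87400, (D,nl_idx)→164600, (B,nl)→482600 …(+1); best=8800 via (B,hash)

8800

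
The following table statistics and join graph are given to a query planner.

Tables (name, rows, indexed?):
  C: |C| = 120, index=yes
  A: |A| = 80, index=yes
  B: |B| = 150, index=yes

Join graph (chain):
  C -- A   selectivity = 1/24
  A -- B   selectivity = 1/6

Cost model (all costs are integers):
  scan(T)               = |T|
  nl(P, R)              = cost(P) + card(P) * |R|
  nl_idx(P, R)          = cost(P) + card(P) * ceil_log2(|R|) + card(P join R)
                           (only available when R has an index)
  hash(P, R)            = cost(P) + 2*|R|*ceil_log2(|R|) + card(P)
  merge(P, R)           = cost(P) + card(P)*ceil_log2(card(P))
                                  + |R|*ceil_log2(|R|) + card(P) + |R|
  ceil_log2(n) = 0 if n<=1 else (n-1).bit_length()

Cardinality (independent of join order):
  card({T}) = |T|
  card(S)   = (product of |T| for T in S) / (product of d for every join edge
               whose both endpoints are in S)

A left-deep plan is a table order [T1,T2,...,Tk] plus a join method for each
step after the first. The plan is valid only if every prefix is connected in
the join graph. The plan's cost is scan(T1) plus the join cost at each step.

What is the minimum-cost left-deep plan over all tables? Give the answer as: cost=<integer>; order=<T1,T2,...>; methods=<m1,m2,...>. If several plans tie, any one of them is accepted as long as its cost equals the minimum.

Selinger DP (subsets sized 1..n):
  {C}: scan cost=120, card=120
  {A}: scan cost=80, card=80
  {B}: scan cost=150, card=150
  {AC}: card=400; try (C,nl_idx)→1040, (A,hash)→1360, (A,nl_idx)→1360, (C,merge)→1680, (A,merge)→1720, (C,hash)→1840 …(+2); best=1040 via (C,nl_idx)
  {AB}: card=2000; try (A,hash)→1420, (B,merge)→2070, (A,merge)→2140, (B,hash)→2560, (B,nl_idx)→2720, (A,nl_idx)→3200 …(+2); best=1420 via (A,hash)
  {ABC}: card=10000; try (B,hash)→3840, (C,hash)→5100, (B,merge)→6390, (B,nl_idx)→14240, (C,nl_idx)→25420, (C,merge)→26380 …(+2); best=3840 via (B,hash)

cost=3840; order=A,C,B; methods=nl_idx,hash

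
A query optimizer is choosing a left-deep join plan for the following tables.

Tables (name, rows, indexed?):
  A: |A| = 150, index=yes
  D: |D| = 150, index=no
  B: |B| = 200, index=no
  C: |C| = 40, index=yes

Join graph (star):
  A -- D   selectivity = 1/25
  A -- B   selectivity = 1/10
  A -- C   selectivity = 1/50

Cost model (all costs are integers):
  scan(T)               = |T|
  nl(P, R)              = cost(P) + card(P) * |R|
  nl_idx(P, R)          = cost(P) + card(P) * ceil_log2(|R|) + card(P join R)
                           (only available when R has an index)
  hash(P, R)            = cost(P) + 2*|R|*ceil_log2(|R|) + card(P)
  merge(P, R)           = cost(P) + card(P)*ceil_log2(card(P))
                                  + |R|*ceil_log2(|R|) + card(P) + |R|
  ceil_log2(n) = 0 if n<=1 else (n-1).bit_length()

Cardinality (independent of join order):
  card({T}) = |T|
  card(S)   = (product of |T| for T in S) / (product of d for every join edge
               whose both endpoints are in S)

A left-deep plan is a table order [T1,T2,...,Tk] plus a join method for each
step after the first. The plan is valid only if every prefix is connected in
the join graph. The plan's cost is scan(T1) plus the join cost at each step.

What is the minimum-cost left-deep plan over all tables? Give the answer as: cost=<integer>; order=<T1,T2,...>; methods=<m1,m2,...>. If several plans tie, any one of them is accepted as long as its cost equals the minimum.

cost=6710; order=C,A,D,B; methods=nl_idx,merge,hash

Selinger DP (subsets sized 1..n):
  {A}: scan cost=150, card=150
  {D}: scan cost=150, card=150
  {B}: scan cost=200, card=200
  {C}: scan cost=40, card=40
  {AD}: card=900; try (A,nl_idx)→2250, (D,hash)→2700, (A,hash)→2700, (D,merge)→2850, (A,merge)→2850, (D,nl)→22650 …(+1); best=2250 via (A,nl_idx)
  {AB}: card=3000; try (A,hash)→2800, (B,merge)→3300, (A,merge)→3350, (B,hash)→3500, (A,nl_idx)→4800, (B,nl)→30150 …(+1); best=2800 via (A,hash)
  {AC}: card=120; try (A,nl_idx)→480, (C,hash)→780, (C,nl_idx)→1170, (A,merge)→1670, (C,merge)→1780, (A,hash)→2480 …(+2); best=480 via (A,nl_idx)
  {ABD}: card=18000; try (B,hash)→6350, (D,hash)→8200, (B,merge)→13950, (D,merge)→43150, (B,nl)→182250, (D,nl)→452800; best=6350 via (B,hash)
  {ACD}: card=720; try (D,merge)→2790, (D,hash)→3000, (C,hash)→3630, (C,nl_idx)→8370, (C,merge)→12430, (D,nl)→18480 …(+1); best=2790 via (D,merge)
  {ABC}: card=2400; try (B,merge)→3240, (B,hash)→3800, (C,hash)→6280, (C,nl_idx)→23200, (B,nl)→24480, (C,merge)→42080 …(+1); best=3240 via (B,merge)
  {ABCD}: card=14400; try (B,hash)→6710, (D,hash)→8040, (B,merge)→12510, (C,hash)→24830, (D,merge)→35790, (C,nl_idx)→128750 …(+4); best=6710 via (B,hash)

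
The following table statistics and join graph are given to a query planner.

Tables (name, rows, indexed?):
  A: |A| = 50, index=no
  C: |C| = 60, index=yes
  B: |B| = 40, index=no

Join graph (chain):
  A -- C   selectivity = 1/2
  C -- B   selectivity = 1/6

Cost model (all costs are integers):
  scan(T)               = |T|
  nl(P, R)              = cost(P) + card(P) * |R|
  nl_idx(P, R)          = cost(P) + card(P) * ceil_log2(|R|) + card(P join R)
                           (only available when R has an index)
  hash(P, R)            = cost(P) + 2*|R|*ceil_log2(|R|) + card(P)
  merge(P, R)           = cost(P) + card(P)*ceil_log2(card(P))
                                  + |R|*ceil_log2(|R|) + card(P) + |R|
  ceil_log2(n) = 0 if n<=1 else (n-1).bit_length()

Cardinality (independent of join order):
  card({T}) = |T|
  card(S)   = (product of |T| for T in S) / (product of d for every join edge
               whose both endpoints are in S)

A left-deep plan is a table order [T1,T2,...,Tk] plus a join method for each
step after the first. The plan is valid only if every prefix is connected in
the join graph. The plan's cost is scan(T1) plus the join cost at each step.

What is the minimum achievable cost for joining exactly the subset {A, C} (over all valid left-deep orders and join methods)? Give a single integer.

720

Selinger DP over subsets of {A,C}:
  {A}: scan cost=50, card=50
  {C}: scan cost=60, card=60
  {AC}: card=1500; try (A,hash)→720, (C,hash)→820, (C,merge)→820, (A,merge)→830, (C,nl_idx)→1850, (C,nl)→3050 …(+1); best=720 via (A,hash)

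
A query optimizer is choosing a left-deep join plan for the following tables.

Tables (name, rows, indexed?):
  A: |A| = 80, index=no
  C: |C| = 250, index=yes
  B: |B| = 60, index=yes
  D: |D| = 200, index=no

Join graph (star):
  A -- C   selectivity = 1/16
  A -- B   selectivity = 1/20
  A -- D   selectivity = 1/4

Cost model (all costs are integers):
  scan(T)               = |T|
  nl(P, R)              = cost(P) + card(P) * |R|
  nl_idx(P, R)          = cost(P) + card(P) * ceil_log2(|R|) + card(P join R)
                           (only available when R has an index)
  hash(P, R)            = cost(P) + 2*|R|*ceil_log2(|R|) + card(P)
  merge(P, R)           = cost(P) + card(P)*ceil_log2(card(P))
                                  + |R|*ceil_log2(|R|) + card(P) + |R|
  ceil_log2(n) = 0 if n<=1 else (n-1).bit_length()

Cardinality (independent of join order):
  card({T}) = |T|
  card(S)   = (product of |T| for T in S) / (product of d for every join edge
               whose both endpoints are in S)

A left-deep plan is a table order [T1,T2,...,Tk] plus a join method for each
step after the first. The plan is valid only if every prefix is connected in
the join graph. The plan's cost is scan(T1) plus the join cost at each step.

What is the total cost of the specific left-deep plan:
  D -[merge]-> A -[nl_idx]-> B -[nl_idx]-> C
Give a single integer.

322140

step 1: scan D: cost=200, card=200
step 2: join A via merge
    card(P join A) = 200*80/(4) = 4000
    cost = 200 + 200*8 + 80*7 + 200 + 80 = 2640
step 3: join B via nl_idx
    card(P join B) = 4000*60/(20) = 12000
    cost = 2640 + 4000*6 + 12000 = 38640
step 4: join C via nl_idx
    card(P join C) = 12000*250/(16) = 187500
    cost = 38640 + 12000*8 + 187500 = 322140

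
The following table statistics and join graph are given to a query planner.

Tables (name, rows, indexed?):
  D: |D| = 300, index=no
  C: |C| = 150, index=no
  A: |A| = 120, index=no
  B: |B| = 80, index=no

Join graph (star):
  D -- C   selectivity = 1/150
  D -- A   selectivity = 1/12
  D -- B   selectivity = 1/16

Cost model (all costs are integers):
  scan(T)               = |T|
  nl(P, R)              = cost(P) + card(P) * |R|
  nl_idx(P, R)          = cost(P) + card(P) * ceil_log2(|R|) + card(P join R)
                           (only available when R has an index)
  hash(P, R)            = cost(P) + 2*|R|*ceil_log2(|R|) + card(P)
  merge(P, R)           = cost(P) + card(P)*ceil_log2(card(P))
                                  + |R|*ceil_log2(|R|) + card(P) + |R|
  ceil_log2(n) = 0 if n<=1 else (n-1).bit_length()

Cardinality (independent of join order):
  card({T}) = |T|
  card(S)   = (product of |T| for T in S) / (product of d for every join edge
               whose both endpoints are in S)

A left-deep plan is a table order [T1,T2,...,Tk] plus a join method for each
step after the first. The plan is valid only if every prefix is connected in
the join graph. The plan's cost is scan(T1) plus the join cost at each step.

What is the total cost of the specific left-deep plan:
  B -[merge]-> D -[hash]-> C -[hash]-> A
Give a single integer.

step 1: scan B: cost=80, card=80
step 2: join D via merge
    card(P join D) = 80*300/(16) = 1500
    cost = 80 + 80*7 + 300*9 + 80 + 300 = 3720
step 3: join C via hash
    card(P join C) = 1500*150/(150) = 1500
    cost = 3720 + 2*150*8 + 1500 = 7620
step 4: join A via hash
    card(P join A) = 1500*120/(12) = 15000
    cost = 7620 + 2*120*7 + 1500 = 10800

10800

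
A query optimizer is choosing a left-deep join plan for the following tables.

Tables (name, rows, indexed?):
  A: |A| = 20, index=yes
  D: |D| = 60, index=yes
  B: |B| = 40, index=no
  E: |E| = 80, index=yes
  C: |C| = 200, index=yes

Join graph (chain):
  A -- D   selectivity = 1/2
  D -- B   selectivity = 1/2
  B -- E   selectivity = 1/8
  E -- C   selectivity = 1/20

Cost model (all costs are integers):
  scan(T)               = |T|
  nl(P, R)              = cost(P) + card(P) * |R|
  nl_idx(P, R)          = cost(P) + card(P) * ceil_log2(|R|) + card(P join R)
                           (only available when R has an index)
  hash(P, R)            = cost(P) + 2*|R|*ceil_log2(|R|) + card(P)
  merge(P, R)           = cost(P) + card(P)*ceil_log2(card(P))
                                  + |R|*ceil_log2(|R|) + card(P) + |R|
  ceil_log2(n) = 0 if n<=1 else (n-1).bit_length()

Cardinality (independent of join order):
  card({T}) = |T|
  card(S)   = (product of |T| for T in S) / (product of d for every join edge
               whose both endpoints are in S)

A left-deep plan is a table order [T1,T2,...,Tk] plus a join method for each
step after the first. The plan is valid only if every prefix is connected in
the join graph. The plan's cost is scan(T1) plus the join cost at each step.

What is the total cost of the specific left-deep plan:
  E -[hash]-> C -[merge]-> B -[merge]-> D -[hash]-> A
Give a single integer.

185060

step 1: scan E: cost=80, card=80
step 2: join C via hash
    card(P join C) = 80*200/(20) = 800
    cost = 80 + 2*200*8 + 80 = 3360
step 3: join B via merge
    card(P join B) = 800*40/(8) = 4000
    cost = 3360 + 800*10 + 40*6 + 800 + 40 = 12440
step 4: join D via merge
    card(P join D) = 4000*60/(2) = 120000
    cost = 12440 + 4000*12 + 60*6 + 4000 + 60 = 64860
step 5: join A via hash
    card(P join A) = 120000*20/(2) = 1200000
    cost = 64860 + 2*20*5 + 120000 = 185060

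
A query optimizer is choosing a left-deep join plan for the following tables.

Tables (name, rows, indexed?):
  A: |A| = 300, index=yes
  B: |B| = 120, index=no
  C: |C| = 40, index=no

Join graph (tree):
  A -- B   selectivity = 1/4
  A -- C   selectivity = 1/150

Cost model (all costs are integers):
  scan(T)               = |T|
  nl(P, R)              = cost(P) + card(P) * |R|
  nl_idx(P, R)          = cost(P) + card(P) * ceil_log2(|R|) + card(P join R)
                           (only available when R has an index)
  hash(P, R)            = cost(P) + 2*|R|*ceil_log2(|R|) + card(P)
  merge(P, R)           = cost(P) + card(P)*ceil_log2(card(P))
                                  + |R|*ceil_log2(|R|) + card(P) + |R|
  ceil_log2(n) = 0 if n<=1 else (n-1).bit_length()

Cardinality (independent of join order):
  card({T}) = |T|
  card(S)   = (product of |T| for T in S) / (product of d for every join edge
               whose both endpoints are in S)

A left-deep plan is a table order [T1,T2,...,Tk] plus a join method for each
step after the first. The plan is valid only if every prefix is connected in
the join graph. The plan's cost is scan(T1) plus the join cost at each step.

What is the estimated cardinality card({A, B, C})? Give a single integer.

2400

Tables in S: A(300), B(120), C(40)
Edges inside S: A-B(d=4), A-C(d=150)
numerator = 300 * 120 * 40 = 1440000
denominator = 4 * 150 = 600
card(S) = 1440000 / 600 = 2400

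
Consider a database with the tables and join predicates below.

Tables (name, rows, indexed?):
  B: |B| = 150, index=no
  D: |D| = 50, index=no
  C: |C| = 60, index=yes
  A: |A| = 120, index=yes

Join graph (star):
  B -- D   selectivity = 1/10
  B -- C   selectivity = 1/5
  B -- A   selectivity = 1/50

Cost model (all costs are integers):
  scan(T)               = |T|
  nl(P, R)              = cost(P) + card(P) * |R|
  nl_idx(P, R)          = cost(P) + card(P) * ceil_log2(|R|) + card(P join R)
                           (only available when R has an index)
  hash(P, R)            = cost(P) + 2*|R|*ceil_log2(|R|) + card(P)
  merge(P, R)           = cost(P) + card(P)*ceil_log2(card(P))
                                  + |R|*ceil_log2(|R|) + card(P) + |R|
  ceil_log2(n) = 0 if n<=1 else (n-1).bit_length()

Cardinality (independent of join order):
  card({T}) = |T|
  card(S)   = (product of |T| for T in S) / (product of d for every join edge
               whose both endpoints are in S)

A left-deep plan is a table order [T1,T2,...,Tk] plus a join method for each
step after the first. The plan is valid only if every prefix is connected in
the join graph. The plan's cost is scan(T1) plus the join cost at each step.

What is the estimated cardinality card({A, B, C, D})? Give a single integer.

21600

Tables in S: A(120), B(150), C(60), D(50)
Edges inside S: B-D(d=10), B-C(d=5), B-A(d=50)
numerator = 120 * 150 * 60 * 50 = 54000000
denominator = 10 * 5 * 50 = 2500
card(S) = 54000000 / 2500 = 21600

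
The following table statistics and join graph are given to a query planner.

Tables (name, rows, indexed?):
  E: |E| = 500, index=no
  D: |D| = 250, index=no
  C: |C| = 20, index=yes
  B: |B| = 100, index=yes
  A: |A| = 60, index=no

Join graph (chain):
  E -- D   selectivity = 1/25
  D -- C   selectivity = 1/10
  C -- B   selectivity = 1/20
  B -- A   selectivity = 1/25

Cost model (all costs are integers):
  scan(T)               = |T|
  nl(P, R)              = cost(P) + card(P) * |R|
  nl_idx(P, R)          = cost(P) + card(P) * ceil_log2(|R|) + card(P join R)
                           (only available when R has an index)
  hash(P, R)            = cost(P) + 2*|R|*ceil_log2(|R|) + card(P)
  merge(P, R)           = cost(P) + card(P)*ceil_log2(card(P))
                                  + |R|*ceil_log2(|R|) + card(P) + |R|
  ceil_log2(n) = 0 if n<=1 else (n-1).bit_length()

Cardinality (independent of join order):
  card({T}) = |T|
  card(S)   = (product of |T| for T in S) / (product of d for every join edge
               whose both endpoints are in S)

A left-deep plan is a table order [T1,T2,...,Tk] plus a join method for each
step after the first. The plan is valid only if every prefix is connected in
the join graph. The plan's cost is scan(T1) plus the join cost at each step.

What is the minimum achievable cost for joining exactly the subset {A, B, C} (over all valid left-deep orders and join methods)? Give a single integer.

1080

Selinger DP over subsets of {A,B,C}:
  {C}: scan cost=20, card=20
  {B}: scan cost=100, card=100
  {A}: scan cost=60, card=60
  {BC}: card=100; try (B,nl_idx)→260, (C,hash)→400, (C,nl_idx)→700, (B,merge)→940, (C,merge)→1020, (B,hash)→1440 …(+2); best=260 via (B,nl_idx)
  {AB}: card=240; try (B,nl_idx)→720, (A,hash)→920, (B,merge)→1280, (A,merge)→1320, (B,hash)→1520, (B,nl)→6060 …(+1); best=720 via (B,nl_idx)
  {ABC}: card=240; try (A,hash)→1080, (C,hash)→1160, (A,merge)→1480, (C,nl_idx)→2160, (C,merge)→3000, (C,nl)→5520 …(+1); best=1080 via (A,hash)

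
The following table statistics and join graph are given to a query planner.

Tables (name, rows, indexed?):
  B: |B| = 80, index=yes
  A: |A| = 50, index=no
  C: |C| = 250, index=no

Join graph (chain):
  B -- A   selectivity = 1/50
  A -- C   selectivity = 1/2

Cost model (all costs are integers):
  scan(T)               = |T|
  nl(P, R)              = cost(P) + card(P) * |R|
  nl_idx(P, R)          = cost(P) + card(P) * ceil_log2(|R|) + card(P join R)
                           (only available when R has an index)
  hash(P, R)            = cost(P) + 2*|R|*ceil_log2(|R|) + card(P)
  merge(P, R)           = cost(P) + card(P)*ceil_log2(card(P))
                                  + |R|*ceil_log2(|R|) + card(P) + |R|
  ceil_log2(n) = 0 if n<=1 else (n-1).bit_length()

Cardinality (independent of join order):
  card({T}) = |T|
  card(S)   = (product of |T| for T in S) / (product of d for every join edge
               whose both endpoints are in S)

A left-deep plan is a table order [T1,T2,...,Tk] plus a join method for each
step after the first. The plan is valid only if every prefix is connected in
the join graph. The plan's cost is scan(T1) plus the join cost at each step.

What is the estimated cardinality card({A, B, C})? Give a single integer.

10000

Tables in S: A(50), B(80), C(250)
Edges inside S: B-A(d=50), A-C(d=2)
numerator = 50 * 80 * 250 = 1000000
denominator = 50 * 2 = 100
card(S) = 1000000 / 100 = 10000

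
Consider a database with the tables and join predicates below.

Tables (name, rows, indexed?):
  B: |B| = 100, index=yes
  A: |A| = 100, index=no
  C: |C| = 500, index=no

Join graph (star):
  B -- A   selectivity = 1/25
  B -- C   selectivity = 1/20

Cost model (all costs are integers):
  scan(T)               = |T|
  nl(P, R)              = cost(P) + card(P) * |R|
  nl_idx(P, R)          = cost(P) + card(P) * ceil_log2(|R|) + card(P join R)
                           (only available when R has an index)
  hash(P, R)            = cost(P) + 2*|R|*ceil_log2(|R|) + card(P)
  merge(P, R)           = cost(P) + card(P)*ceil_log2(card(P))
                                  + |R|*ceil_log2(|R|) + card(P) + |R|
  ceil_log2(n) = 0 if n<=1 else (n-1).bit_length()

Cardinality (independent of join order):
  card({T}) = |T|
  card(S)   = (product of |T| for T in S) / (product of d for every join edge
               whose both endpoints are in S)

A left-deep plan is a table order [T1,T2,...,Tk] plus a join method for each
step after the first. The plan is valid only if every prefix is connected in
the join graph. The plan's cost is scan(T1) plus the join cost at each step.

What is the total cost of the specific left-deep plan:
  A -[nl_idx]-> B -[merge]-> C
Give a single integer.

10200

step 1: scan A: cost=100, card=100
step 2: join B via nl_idx
    card(P join B) = 100*100/(25) = 400
    cost = 100 + 100*7 + 400 = 1200
step 3: join C via merge
    card(P join C) = 400*500/(20) = 10000
    cost = 1200 + 400*9 + 500*9 + 400 + 500 = 10200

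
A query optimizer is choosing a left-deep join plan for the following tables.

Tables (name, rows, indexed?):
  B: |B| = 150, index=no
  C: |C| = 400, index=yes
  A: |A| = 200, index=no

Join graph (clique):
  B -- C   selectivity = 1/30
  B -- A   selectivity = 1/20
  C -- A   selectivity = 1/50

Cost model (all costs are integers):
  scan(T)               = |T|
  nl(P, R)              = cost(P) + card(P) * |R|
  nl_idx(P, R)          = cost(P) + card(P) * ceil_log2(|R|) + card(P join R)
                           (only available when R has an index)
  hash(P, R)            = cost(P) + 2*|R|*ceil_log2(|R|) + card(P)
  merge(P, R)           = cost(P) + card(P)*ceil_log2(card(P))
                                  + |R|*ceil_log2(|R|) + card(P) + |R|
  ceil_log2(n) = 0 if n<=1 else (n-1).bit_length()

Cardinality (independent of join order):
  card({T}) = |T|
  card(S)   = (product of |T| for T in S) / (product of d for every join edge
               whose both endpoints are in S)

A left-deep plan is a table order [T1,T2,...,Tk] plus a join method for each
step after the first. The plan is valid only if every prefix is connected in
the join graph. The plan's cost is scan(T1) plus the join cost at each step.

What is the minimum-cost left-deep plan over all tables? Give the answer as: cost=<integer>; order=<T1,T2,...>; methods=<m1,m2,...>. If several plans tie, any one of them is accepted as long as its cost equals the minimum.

cost=7600; order=A,C,B; methods=nl_idx,hash

Selinger DP (subsets sized 1..n):
  {B}: scan cost=150, card=150
  {C}: scan cost=400, card=400
  {A}: scan cost=200, card=200
  {BC}: card=2000; try (B,hash)→3200, (C,nl_idx)→3500, (C,merge)→5500, (B,merge)→5750, (C,hash)→7500, (C,nl)→60150 …(+1); best=3200 via (B,hash)
  {AB}: card=1500; try (B,hash)→2800, (A,merge)→3300, (B,merge)→3350, (A,hash)→3500, (A,nl)→30150, (B,nl)→30200; best=2800 via (B,hash)
  {AC}: card=1600; try (C,nl_idx)→3600, (A,hash)→4000, (C,merge)→6000, (A,merge)→6200, (C,hash)→7600, (C,nl)→80200 …(+1); best=3600 via (C,nl_idx)
  {ABC}: card=400; try (B,hash)→7600, (A,hash)→8400, (C,hash)→11500, (C,nl_idx)→16700, (B,merge)→24150, (C,merge)→24800 …(+4); best=7600 via (B,hash)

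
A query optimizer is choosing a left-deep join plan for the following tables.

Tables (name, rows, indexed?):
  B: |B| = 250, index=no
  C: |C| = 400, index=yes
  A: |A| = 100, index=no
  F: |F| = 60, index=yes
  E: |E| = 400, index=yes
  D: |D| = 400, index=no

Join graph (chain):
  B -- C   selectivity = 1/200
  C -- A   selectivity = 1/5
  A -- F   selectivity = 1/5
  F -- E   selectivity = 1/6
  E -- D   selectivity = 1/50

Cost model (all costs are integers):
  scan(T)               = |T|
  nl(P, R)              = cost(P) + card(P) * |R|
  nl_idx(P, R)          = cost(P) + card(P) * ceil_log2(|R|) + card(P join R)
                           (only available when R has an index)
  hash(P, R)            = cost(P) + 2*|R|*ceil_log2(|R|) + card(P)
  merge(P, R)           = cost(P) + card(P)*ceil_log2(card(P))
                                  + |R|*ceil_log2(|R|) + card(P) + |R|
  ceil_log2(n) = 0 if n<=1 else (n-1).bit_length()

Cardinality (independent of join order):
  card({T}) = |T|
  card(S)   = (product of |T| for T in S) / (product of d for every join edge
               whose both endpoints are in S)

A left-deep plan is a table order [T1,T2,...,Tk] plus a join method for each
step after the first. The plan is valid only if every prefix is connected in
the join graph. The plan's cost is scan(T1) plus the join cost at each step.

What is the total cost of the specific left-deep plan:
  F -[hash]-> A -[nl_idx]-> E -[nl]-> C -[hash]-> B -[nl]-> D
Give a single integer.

step 1: scan F: cost=60, card=60
step 2: join A via hash
    card(P join A) = 60*100/(5) = 1200
    cost = 60 + 2*100*7 + 60 = 1520
step 3: join E via nl_idx
    card(P join E) = 1200*400/(6) = 80000
    cost = 1520 + 1200*9 + 80000 = 92320
step 4: join C via nl
    card(P join C) = 80000*400/(5) = 6400000
    cost = 92320 + 80000*400 = 32092320
step 5: join B via hash
    card(P join B) = 6400000*250/(200) = 8000000
    cost = 32092320 + 2*250*8 + 6400000 = 38496320
step 6: join D via nl
    card(P join D) = 8000000*400/(50) = 64000000
    cost = 38496320 + 8000000*400 = 3238496320

3238496320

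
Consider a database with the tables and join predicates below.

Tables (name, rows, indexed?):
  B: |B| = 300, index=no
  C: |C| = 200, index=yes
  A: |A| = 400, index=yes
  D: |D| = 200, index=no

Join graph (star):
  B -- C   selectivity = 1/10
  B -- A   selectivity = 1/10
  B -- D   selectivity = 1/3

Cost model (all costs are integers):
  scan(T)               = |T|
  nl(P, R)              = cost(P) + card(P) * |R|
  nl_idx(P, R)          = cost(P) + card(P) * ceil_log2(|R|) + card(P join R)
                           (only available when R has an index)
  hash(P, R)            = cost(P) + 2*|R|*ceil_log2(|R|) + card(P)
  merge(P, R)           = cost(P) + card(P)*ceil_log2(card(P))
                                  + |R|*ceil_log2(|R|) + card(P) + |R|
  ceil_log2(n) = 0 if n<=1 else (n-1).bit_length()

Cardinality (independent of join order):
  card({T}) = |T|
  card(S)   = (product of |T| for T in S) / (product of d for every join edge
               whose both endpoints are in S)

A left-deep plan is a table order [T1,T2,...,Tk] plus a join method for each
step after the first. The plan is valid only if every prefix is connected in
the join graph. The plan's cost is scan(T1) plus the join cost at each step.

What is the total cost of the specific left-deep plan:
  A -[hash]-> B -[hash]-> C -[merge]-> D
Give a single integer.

step 1: scan A: cost=400, card=400
step 2: join B via hash
    card(P join B) = 400*300/(10) = 12000
    cost = 400 + 2*300*9 + 400 = 6200
step 3: join C via hash
    card(P join C) = 12000*200/(10) = 240000
    cost = 6200 + 2*200*8 + 12000 = 21400
step 4: join D via merge
    card(P join D) = 240000*200/(3) = 16000000
    cost = 21400 + 240000*18 + 200*8 + 240000 + 200 = 4583200

4583200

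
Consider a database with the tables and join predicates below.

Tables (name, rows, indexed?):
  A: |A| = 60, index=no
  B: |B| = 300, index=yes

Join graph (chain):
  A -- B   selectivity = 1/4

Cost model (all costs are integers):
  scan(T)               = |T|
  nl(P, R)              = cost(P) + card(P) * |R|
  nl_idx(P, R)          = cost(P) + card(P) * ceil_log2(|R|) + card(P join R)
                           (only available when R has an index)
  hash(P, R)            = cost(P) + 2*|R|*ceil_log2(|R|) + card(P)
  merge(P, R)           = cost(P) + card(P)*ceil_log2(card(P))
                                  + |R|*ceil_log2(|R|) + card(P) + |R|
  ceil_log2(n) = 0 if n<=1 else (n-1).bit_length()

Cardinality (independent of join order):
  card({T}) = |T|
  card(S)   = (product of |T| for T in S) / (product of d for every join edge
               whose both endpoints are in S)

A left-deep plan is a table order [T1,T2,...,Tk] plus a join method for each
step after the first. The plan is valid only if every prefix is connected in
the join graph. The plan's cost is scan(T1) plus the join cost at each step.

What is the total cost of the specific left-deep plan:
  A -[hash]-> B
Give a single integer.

5520

step 1: scan A: cost=60, card=60
step 2: join B via hash
    card(P join B) = 60*300/(4) = 4500
    cost = 60 + 2*300*9 + 60 = 5520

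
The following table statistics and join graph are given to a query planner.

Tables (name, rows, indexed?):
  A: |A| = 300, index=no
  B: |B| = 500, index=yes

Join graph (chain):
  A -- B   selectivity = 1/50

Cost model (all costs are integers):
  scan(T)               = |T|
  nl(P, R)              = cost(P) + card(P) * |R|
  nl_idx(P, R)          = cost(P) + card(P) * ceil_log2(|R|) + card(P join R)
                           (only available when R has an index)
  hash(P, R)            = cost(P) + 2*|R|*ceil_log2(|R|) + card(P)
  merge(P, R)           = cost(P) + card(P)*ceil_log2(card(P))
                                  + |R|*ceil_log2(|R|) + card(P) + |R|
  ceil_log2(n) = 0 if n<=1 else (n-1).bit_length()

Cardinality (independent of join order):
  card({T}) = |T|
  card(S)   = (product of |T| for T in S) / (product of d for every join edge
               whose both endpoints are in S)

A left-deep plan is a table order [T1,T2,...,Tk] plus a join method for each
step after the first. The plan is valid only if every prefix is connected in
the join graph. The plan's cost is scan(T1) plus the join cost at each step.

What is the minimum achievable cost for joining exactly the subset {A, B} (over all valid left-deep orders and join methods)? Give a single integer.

Selinger DP over subsets of {A,B}:
  {A}: scan cost=300, card=300
  {B}: scan cost=500, card=500
  {AB}: card=3000; try (B,nl_idx)→6000, (A,hash)→6400, (B,merge)→8300, (A,merge)→8500, (B,hash)→9600, (B,nl)→150300 …(+1); best=6000 via (B,nl_idx)

6000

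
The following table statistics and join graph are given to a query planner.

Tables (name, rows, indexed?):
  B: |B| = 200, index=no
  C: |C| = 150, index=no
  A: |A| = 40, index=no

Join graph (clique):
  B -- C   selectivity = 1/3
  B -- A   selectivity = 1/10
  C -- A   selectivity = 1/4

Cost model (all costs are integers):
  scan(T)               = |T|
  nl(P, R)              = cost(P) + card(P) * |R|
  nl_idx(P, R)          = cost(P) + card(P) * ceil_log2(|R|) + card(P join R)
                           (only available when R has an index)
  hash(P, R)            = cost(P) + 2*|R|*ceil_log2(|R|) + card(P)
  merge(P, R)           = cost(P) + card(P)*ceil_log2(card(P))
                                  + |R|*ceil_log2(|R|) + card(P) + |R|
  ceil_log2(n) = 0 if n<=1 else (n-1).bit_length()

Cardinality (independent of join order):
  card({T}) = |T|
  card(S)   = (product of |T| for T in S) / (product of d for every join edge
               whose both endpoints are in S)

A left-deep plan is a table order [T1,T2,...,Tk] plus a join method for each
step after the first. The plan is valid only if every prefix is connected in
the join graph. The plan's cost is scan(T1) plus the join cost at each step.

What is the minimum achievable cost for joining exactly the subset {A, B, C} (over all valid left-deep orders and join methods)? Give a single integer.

Selinger DP over subsets of {A,B,C}:
  {B}: scan cost=200, card=200
  {C}: scan cost=150, card=150
  {A}: scan cost=40, card=40
  {BC}: card=10000; try (C,hash)→2800, (B,merge)→3300, (C,merge)→3350, (B,hash)→3500, (B,nl)→30150, (C,nl)→30200; best=2800 via (C,hash)
  {AB}: card=800; try (A,hash)→880, (B,merge)→2120, (A,merge)→2280, (B,hash)→3280, (B,nl)→8040, (A,nl)→8200; best=880 via (A,hash)
  {AC}: card=1500; try (A,hash)→780, (C,merge)→1670, (A,merge)→1780, (C,hash)→2480, (C,nl)→6040, (A,nl)→6150; best=780 via (A,hash)
  {ABC}: card=10000; try (C,hash)→4080, (B,hash)→5480, (C,merge)→11030, (A,hash)→13280, (B,merge)→20580, (C,nl)→120880 …(+3); best=4080 via (C,hash)

4080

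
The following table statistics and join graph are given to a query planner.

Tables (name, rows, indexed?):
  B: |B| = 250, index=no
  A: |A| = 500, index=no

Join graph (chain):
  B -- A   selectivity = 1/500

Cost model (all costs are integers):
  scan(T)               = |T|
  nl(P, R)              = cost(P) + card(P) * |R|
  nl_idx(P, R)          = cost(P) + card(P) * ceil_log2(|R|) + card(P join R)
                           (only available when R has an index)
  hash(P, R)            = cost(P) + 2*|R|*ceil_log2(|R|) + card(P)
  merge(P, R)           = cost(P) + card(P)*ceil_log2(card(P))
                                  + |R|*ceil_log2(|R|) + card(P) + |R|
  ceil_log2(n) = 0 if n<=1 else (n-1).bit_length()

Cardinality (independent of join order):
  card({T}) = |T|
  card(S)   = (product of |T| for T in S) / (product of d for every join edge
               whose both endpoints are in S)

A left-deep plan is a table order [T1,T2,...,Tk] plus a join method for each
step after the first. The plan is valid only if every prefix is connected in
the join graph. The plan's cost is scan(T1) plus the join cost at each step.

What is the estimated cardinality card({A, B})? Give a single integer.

250

Tables in S: A(500), B(250)
Edges inside S: B-A(d=500)
numerator = 500 * 250 = 125000
denominator = 500 = 500
card(S) = 125000 / 500 = 250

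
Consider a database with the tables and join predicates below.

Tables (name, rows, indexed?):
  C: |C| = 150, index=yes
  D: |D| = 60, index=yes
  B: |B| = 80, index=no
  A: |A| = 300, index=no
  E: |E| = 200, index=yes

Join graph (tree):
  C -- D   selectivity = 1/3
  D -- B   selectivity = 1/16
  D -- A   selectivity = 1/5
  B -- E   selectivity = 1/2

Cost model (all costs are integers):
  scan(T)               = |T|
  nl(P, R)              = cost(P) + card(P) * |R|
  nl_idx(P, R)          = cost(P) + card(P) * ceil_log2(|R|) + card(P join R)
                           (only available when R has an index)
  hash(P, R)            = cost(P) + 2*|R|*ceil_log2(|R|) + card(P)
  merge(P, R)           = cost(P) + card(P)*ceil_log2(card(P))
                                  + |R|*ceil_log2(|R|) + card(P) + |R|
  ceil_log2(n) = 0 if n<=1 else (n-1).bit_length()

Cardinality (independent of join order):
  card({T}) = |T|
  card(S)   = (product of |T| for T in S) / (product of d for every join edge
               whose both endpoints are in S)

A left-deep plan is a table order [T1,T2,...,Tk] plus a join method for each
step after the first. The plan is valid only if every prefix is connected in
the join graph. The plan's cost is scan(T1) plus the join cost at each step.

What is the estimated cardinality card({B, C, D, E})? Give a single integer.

1500000

Tables in S: B(80), C(150), D(60), E(200)
Edges inside S: C-D(d=3), D-B(d=16), B-E(d=2)
numerator = 80 * 150 * 60 * 200 = 144000000
denominator = 3 * 16 * 2 = 96
card(S) = 144000000 / 96 = 1500000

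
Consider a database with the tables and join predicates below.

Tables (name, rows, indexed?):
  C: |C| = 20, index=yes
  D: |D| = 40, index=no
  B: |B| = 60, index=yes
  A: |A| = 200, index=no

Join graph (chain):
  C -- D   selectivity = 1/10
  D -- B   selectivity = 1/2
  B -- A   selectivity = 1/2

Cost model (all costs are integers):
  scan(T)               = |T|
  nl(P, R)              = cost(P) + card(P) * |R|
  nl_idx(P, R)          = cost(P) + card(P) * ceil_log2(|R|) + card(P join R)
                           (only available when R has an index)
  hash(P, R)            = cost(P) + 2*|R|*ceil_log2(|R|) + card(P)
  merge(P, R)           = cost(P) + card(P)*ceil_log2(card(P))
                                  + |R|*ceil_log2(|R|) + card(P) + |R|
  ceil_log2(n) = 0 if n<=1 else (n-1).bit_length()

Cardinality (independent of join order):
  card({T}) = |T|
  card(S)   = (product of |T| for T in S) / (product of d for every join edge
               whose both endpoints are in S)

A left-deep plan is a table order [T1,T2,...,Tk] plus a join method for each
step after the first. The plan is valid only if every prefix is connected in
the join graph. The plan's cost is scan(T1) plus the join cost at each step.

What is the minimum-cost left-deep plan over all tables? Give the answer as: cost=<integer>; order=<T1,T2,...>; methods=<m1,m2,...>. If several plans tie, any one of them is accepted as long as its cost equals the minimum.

cost=6680; order=D,C,B,A; methods=hash,hash,hash

Selinger DP (subsets sized 1..n):
  {C}: scan cost=20, card=20
  {D}: scan cost=40, card=40
  {B}: scan cost=60, card=60
  {A}: scan cost=200, card=200
  {CD}: card=80; try (C,hash)→280, (C,nl_idx)→320, (D,merge)→420, (C,merge)→440, (D,hash)→520, (D,nl)→820 …(+1); best=280 via (C,hash)
  {BD}: card=1200; try (D,hash)→600, (B,merge)→740, (D,merge)→760, (B,hash)→800, (B,nl_idx)→1480, (B,nl)→2440 …(+1); best=600 via (D,hash)
  {AB}: card=6000; try (B,hash)→1120, (A,merge)→2280, (B,merge)→2420, (A,hash)→3320, (B,nl_idx)→7400, (A,nl)→12060 …(+1); best=1120 via (B,hash)
  {BCD}: card=2400; try (B,hash)→1080, (B,merge)→1340, (C,hash)→2000, (B,nl_idx)→3160, (B,nl)→5080, (C,nl_idx)→9000 …(+2); best=1080 via (B,hash)
  {ABD}: card=120000; try (A,hash)→5000, (D,hash)→7600, (A,merge)→16800, (D,merge)→85400, (A,nl)→240600, (D,nl)→241120; best=5000 via (A,hash)
  {ABCD}: card=240000; try (A,hash)→6680, (A,merge)→34080, (C,hash)→125200, (A,nl)→481080, (C,nl_idx)→845000, (C,merge)→2165120 …(+1); best=6680 via (A,hash)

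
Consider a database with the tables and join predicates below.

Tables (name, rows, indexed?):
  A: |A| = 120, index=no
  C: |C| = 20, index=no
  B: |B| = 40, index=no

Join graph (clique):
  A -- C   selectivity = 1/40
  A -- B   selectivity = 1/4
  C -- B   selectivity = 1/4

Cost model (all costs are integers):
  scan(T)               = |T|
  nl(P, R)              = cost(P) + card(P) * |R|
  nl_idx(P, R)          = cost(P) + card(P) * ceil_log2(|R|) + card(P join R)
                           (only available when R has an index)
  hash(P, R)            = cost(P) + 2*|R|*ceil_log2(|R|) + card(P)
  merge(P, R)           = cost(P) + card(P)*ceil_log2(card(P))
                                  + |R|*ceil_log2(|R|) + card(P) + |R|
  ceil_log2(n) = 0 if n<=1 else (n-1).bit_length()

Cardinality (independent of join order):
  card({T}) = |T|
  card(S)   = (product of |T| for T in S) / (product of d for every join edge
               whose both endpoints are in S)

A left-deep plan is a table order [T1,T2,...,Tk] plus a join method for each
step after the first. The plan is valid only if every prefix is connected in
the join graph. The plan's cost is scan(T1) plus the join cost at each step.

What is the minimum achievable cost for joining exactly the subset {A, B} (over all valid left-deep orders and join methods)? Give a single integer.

Selinger DP over subsets of {A,B}:
  {A}: scan cost=120, card=120
  {B}: scan cost=40, card=40
  {AB}: card=1200; try (B,hash)→720, (A,merge)→1280, (B,merge)→1360, (A,hash)→1760, (A,nl)→4840, (B,nl)→4920; best=720 via (B,hash)

720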